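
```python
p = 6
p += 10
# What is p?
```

Trace (tracking p):
p = 6  # -> p = 6
p += 10  # -> p = 16

Answer: 16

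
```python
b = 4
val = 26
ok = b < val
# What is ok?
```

Trace (tracking ok):
b = 4  # -> b = 4
val = 26  # -> val = 26
ok = b < val  # -> ok = True

Answer: True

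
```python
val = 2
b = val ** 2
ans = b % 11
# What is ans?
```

Trace (tracking ans):
val = 2  # -> val = 2
b = val ** 2  # -> b = 4
ans = b % 11  # -> ans = 4

Answer: 4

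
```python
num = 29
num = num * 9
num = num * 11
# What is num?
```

Answer: 2871

Derivation:
Trace (tracking num):
num = 29  # -> num = 29
num = num * 9  # -> num = 261
num = num * 11  # -> num = 2871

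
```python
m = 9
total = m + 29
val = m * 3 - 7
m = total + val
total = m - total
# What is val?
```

Trace (tracking val):
m = 9  # -> m = 9
total = m + 29  # -> total = 38
val = m * 3 - 7  # -> val = 20
m = total + val  # -> m = 58
total = m - total  # -> total = 20

Answer: 20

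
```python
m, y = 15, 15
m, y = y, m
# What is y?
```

Trace (tracking y):
m, y = (15, 15)  # -> m = 15, y = 15
m, y = (y, m)  # -> m = 15, y = 15

Answer: 15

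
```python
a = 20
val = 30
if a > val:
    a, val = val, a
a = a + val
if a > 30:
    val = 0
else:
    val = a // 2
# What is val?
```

Answer: 0

Derivation:
Trace (tracking val):
a = 20  # -> a = 20
val = 30  # -> val = 30
if a > val:  # condition is False
a = a + val  # -> a = 50
if a > 30:  # condition is True
    val = 0  # -> val = 0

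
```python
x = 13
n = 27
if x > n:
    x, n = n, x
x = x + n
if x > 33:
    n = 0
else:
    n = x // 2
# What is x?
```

Answer: 40

Derivation:
Trace (tracking x):
x = 13  # -> x = 13
n = 27  # -> n = 27
if x > n:  # condition is False
x = x + n  # -> x = 40
if x > 33:  # condition is True
    n = 0  # -> n = 0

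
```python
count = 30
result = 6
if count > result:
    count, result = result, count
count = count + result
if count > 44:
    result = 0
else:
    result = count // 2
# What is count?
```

Trace (tracking count):
count = 30  # -> count = 30
result = 6  # -> result = 6
if count > result:  # condition is True
    count, result = (result, count)  # -> count = 6, result = 30
count = count + result  # -> count = 36
if count > 44:  # condition is False
else:
    result = count // 2  # -> result = 18

Answer: 36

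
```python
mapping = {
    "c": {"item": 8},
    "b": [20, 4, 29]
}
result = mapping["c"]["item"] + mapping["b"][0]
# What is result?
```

Trace (tracking result):
mapping = {'c': {'item': 8}, 'b': [20, 4, 29]}  # -> mapping = {'c': {'item': 8}, 'b': [20, 4, 29]}
result = mapping['c']['item'] + mapping['b'][0]  # -> result = 28

Answer: 28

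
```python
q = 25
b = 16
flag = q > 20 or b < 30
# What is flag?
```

Answer: True

Derivation:
Trace (tracking flag):
q = 25  # -> q = 25
b = 16  # -> b = 16
flag = q > 20 or b < 30  # -> flag = True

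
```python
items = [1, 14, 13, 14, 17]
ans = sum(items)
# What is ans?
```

Trace (tracking ans):
items = [1, 14, 13, 14, 17]  # -> items = [1, 14, 13, 14, 17]
ans = sum(items)  # -> ans = 59

Answer: 59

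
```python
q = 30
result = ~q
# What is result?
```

Trace (tracking result):
q = 30  # -> q = 30
result = ~q  # -> result = -31

Answer: -31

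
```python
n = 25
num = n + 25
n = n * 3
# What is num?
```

Answer: 50

Derivation:
Trace (tracking num):
n = 25  # -> n = 25
num = n + 25  # -> num = 50
n = n * 3  # -> n = 75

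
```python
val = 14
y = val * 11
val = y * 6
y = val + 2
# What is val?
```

Trace (tracking val):
val = 14  # -> val = 14
y = val * 11  # -> y = 154
val = y * 6  # -> val = 924
y = val + 2  # -> y = 926

Answer: 924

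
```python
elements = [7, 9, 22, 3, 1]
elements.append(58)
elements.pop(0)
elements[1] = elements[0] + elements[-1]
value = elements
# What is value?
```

Answer: [9, 67, 3, 1, 58]

Derivation:
Trace (tracking value):
elements = [7, 9, 22, 3, 1]  # -> elements = [7, 9, 22, 3, 1]
elements.append(58)  # -> elements = [7, 9, 22, 3, 1, 58]
elements.pop(0)  # -> elements = [9, 22, 3, 1, 58]
elements[1] = elements[0] + elements[-1]  # -> elements = [9, 67, 3, 1, 58]
value = elements  # -> value = [9, 67, 3, 1, 58]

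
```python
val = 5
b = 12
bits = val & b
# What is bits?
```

Answer: 4

Derivation:
Trace (tracking bits):
val = 5  # -> val = 5
b = 12  # -> b = 12
bits = val & b  # -> bits = 4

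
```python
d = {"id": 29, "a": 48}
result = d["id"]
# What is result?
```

Answer: 29

Derivation:
Trace (tracking result):
d = {'id': 29, 'a': 48}  # -> d = {'id': 29, 'a': 48}
result = d['id']  # -> result = 29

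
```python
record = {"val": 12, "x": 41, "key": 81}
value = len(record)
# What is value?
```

Answer: 3

Derivation:
Trace (tracking value):
record = {'val': 12, 'x': 41, 'key': 81}  # -> record = {'val': 12, 'x': 41, 'key': 81}
value = len(record)  # -> value = 3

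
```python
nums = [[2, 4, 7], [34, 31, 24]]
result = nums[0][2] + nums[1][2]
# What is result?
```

Trace (tracking result):
nums = [[2, 4, 7], [34, 31, 24]]  # -> nums = [[2, 4, 7], [34, 31, 24]]
result = nums[0][2] + nums[1][2]  # -> result = 31

Answer: 31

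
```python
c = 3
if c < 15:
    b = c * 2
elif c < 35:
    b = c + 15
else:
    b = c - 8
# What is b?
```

Trace (tracking b):
c = 3  # -> c = 3
if c < 15:  # condition is True
    b = c * 2  # -> b = 6

Answer: 6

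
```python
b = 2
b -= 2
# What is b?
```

Answer: 0

Derivation:
Trace (tracking b):
b = 2  # -> b = 2
b -= 2  # -> b = 0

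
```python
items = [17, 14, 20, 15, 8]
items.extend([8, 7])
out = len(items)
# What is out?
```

Trace (tracking out):
items = [17, 14, 20, 15, 8]  # -> items = [17, 14, 20, 15, 8]
items.extend([8, 7])  # -> items = [17, 14, 20, 15, 8, 8, 7]
out = len(items)  # -> out = 7

Answer: 7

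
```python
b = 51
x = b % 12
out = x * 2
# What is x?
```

Trace (tracking x):
b = 51  # -> b = 51
x = b % 12  # -> x = 3
out = x * 2  # -> out = 6

Answer: 3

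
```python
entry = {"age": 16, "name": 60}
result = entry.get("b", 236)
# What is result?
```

Trace (tracking result):
entry = {'age': 16, 'name': 60}  # -> entry = {'age': 16, 'name': 60}
result = entry.get('b', 236)  # -> result = 236

Answer: 236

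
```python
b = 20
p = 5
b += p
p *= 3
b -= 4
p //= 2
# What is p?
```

Trace (tracking p):
b = 20  # -> b = 20
p = 5  # -> p = 5
b += p  # -> b = 25
p *= 3  # -> p = 15
b -= 4  # -> b = 21
p //= 2  # -> p = 7

Answer: 7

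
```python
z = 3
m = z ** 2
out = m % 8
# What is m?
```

Trace (tracking m):
z = 3  # -> z = 3
m = z ** 2  # -> m = 9
out = m % 8  # -> out = 1

Answer: 9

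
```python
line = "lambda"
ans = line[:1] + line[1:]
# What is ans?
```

Trace (tracking ans):
line = 'lambda'  # -> line = 'lambda'
ans = line[:1] + line[1:]  # -> ans = 'lambda'

Answer: 'lambda'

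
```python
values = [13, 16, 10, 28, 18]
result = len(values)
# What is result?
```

Answer: 5

Derivation:
Trace (tracking result):
values = [13, 16, 10, 28, 18]  # -> values = [13, 16, 10, 28, 18]
result = len(values)  # -> result = 5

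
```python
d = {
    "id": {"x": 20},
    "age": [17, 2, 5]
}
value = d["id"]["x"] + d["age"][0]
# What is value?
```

Answer: 37

Derivation:
Trace (tracking value):
d = {'id': {'x': 20}, 'age': [17, 2, 5]}  # -> d = {'id': {'x': 20}, 'age': [17, 2, 5]}
value = d['id']['x'] + d['age'][0]  # -> value = 37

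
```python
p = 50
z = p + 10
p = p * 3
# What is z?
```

Trace (tracking z):
p = 50  # -> p = 50
z = p + 10  # -> z = 60
p = p * 3  # -> p = 150

Answer: 60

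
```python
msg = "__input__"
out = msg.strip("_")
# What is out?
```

Trace (tracking out):
msg = '__input__'  # -> msg = '__input__'
out = msg.strip('_')  # -> out = 'input'

Answer: 'input'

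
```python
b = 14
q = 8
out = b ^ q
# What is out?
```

Answer: 6

Derivation:
Trace (tracking out):
b = 14  # -> b = 14
q = 8  # -> q = 8
out = b ^ q  # -> out = 6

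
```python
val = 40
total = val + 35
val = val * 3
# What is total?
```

Trace (tracking total):
val = 40  # -> val = 40
total = val + 35  # -> total = 75
val = val * 3  # -> val = 120

Answer: 75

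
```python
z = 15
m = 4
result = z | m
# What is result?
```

Trace (tracking result):
z = 15  # -> z = 15
m = 4  # -> m = 4
result = z | m  # -> result = 15

Answer: 15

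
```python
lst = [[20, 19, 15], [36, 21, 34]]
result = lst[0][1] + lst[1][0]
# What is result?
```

Answer: 55

Derivation:
Trace (tracking result):
lst = [[20, 19, 15], [36, 21, 34]]  # -> lst = [[20, 19, 15], [36, 21, 34]]
result = lst[0][1] + lst[1][0]  # -> result = 55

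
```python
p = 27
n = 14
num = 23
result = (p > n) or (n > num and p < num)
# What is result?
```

Answer: True

Derivation:
Trace (tracking result):
p = 27  # -> p = 27
n = 14  # -> n = 14
num = 23  # -> num = 23
result = p > n or (n > num and p < num)  # -> result = True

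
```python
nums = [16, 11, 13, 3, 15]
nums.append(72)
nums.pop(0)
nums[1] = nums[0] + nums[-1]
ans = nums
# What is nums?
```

Answer: [11, 83, 3, 15, 72]

Derivation:
Trace (tracking nums):
nums = [16, 11, 13, 3, 15]  # -> nums = [16, 11, 13, 3, 15]
nums.append(72)  # -> nums = [16, 11, 13, 3, 15, 72]
nums.pop(0)  # -> nums = [11, 13, 3, 15, 72]
nums[1] = nums[0] + nums[-1]  # -> nums = [11, 83, 3, 15, 72]
ans = nums  # -> ans = [11, 83, 3, 15, 72]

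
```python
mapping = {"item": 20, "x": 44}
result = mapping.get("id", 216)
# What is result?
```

Trace (tracking result):
mapping = {'item': 20, 'x': 44}  # -> mapping = {'item': 20, 'x': 44}
result = mapping.get('id', 216)  # -> result = 216

Answer: 216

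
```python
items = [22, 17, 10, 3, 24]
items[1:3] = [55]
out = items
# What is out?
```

Answer: [22, 55, 3, 24]

Derivation:
Trace (tracking out):
items = [22, 17, 10, 3, 24]  # -> items = [22, 17, 10, 3, 24]
items[1:3] = [55]  # -> items = [22, 55, 3, 24]
out = items  # -> out = [22, 55, 3, 24]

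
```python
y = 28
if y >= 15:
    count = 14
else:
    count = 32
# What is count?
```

Trace (tracking count):
y = 28  # -> y = 28
if y >= 15:  # condition is True
    count = 14  # -> count = 14

Answer: 14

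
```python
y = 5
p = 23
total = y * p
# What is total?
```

Answer: 115

Derivation:
Trace (tracking total):
y = 5  # -> y = 5
p = 23  # -> p = 23
total = y * p  # -> total = 115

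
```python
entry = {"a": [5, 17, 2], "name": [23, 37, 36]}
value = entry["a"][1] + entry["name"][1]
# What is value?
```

Answer: 54

Derivation:
Trace (tracking value):
entry = {'a': [5, 17, 2], 'name': [23, 37, 36]}  # -> entry = {'a': [5, 17, 2], 'name': [23, 37, 36]}
value = entry['a'][1] + entry['name'][1]  # -> value = 54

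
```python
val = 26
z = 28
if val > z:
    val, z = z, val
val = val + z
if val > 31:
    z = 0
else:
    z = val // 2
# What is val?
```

Trace (tracking val):
val = 26  # -> val = 26
z = 28  # -> z = 28
if val > z:  # condition is False
val = val + z  # -> val = 54
if val > 31:  # condition is True
    z = 0  # -> z = 0

Answer: 54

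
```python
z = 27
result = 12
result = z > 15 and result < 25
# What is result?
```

Answer: True

Derivation:
Trace (tracking result):
z = 27  # -> z = 27
result = 12  # -> result = 12
result = z > 15 and result < 25  # -> result = True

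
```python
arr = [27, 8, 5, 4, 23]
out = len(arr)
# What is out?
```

Trace (tracking out):
arr = [27, 8, 5, 4, 23]  # -> arr = [27, 8, 5, 4, 23]
out = len(arr)  # -> out = 5

Answer: 5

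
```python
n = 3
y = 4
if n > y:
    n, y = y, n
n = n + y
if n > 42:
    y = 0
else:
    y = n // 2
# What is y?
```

Answer: 3

Derivation:
Trace (tracking y):
n = 3  # -> n = 3
y = 4  # -> y = 4
if n > y:  # condition is False
n = n + y  # -> n = 7
if n > 42:  # condition is False
else:
    y = n // 2  # -> y = 3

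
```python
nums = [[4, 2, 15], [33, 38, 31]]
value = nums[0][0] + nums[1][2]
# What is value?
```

Answer: 35

Derivation:
Trace (tracking value):
nums = [[4, 2, 15], [33, 38, 31]]  # -> nums = [[4, 2, 15], [33, 38, 31]]
value = nums[0][0] + nums[1][2]  # -> value = 35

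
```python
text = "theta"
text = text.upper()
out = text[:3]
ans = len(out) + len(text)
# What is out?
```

Answer: 'THE'

Derivation:
Trace (tracking out):
text = 'theta'  # -> text = 'theta'
text = text.upper()  # -> text = 'THETA'
out = text[:3]  # -> out = 'THE'
ans = len(out) + len(text)  # -> ans = 8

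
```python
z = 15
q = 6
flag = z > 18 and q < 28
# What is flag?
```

Answer: False

Derivation:
Trace (tracking flag):
z = 15  # -> z = 15
q = 6  # -> q = 6
flag = z > 18 and q < 28  # -> flag = False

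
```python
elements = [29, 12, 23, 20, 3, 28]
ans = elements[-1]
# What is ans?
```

Answer: 28

Derivation:
Trace (tracking ans):
elements = [29, 12, 23, 20, 3, 28]  # -> elements = [29, 12, 23, 20, 3, 28]
ans = elements[-1]  # -> ans = 28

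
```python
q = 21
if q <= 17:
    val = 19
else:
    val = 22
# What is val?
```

Trace (tracking val):
q = 21  # -> q = 21
if q <= 17:  # condition is False
else:
    val = 22  # -> val = 22

Answer: 22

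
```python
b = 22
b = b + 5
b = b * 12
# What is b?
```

Trace (tracking b):
b = 22  # -> b = 22
b = b + 5  # -> b = 27
b = b * 12  # -> b = 324

Answer: 324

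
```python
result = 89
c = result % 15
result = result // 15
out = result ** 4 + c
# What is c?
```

Trace (tracking c):
result = 89  # -> result = 89
c = result % 15  # -> c = 14
result = result // 15  # -> result = 5
out = result ** 4 + c  # -> out = 639

Answer: 14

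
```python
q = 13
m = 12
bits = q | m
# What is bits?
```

Trace (tracking bits):
q = 13  # -> q = 13
m = 12  # -> m = 12
bits = q | m  # -> bits = 13

Answer: 13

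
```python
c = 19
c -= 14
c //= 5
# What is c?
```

Answer: 1

Derivation:
Trace (tracking c):
c = 19  # -> c = 19
c -= 14  # -> c = 5
c //= 5  # -> c = 1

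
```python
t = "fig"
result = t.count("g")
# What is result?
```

Trace (tracking result):
t = 'fig'  # -> t = 'fig'
result = t.count('g')  # -> result = 1

Answer: 1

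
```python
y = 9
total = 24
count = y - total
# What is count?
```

Answer: -15

Derivation:
Trace (tracking count):
y = 9  # -> y = 9
total = 24  # -> total = 24
count = y - total  # -> count = -15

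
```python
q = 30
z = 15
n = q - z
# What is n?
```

Answer: 15

Derivation:
Trace (tracking n):
q = 30  # -> q = 30
z = 15  # -> z = 15
n = q - z  # -> n = 15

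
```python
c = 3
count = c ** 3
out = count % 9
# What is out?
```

Trace (tracking out):
c = 3  # -> c = 3
count = c ** 3  # -> count = 27
out = count % 9  # -> out = 0

Answer: 0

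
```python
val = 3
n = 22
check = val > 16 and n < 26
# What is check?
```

Answer: False

Derivation:
Trace (tracking check):
val = 3  # -> val = 3
n = 22  # -> n = 22
check = val > 16 and n < 26  # -> check = False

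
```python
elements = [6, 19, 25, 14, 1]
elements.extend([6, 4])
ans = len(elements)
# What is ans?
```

Trace (tracking ans):
elements = [6, 19, 25, 14, 1]  # -> elements = [6, 19, 25, 14, 1]
elements.extend([6, 4])  # -> elements = [6, 19, 25, 14, 1, 6, 4]
ans = len(elements)  # -> ans = 7

Answer: 7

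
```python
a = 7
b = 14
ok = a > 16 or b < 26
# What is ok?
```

Answer: True

Derivation:
Trace (tracking ok):
a = 7  # -> a = 7
b = 14  # -> b = 14
ok = a > 16 or b < 26  # -> ok = True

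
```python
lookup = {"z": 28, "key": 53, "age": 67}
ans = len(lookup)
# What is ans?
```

Trace (tracking ans):
lookup = {'z': 28, 'key': 53, 'age': 67}  # -> lookup = {'z': 28, 'key': 53, 'age': 67}
ans = len(lookup)  # -> ans = 3

Answer: 3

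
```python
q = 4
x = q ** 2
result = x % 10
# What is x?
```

Answer: 16

Derivation:
Trace (tracking x):
q = 4  # -> q = 4
x = q ** 2  # -> x = 16
result = x % 10  # -> result = 6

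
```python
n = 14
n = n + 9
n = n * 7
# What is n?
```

Trace (tracking n):
n = 14  # -> n = 14
n = n + 9  # -> n = 23
n = n * 7  # -> n = 161

Answer: 161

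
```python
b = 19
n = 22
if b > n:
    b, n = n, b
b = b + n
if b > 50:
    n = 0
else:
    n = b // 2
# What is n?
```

Answer: 20

Derivation:
Trace (tracking n):
b = 19  # -> b = 19
n = 22  # -> n = 22
if b > n:  # condition is False
b = b + n  # -> b = 41
if b > 50:  # condition is False
else:
    n = b // 2  # -> n = 20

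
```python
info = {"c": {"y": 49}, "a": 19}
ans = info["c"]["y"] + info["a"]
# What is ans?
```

Answer: 68

Derivation:
Trace (tracking ans):
info = {'c': {'y': 49}, 'a': 19}  # -> info = {'c': {'y': 49}, 'a': 19}
ans = info['c']['y'] + info['a']  # -> ans = 68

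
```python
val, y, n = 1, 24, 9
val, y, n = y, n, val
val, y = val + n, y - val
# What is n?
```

Trace (tracking n):
val, y, n = (1, 24, 9)  # -> val = 1, y = 24, n = 9
val, y, n = (y, n, val)  # -> val = 24, y = 9, n = 1
val, y = (val + n, y - val)  # -> val = 25, y = -15

Answer: 1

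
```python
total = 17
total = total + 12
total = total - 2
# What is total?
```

Answer: 27

Derivation:
Trace (tracking total):
total = 17  # -> total = 17
total = total + 12  # -> total = 29
total = total - 2  # -> total = 27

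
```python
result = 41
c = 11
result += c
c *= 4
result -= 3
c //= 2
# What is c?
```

Trace (tracking c):
result = 41  # -> result = 41
c = 11  # -> c = 11
result += c  # -> result = 52
c *= 4  # -> c = 44
result -= 3  # -> result = 49
c //= 2  # -> c = 22

Answer: 22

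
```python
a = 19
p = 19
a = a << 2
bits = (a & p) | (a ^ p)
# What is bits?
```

Answer: 95

Derivation:
Trace (tracking bits):
a = 19  # -> a = 19
p = 19  # -> p = 19
a = a << 2  # -> a = 76
bits = a & p | a ^ p  # -> bits = 95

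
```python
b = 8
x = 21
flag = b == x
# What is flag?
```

Trace (tracking flag):
b = 8  # -> b = 8
x = 21  # -> x = 21
flag = b == x  # -> flag = False

Answer: False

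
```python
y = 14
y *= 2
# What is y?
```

Trace (tracking y):
y = 14  # -> y = 14
y *= 2  # -> y = 28

Answer: 28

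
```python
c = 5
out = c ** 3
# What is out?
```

Trace (tracking out):
c = 5  # -> c = 5
out = c ** 3  # -> out = 125

Answer: 125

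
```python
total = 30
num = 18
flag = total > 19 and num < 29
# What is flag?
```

Answer: True

Derivation:
Trace (tracking flag):
total = 30  # -> total = 30
num = 18  # -> num = 18
flag = total > 19 and num < 29  # -> flag = True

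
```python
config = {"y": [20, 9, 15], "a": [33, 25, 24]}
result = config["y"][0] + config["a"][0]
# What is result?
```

Trace (tracking result):
config = {'y': [20, 9, 15], 'a': [33, 25, 24]}  # -> config = {'y': [20, 9, 15], 'a': [33, 25, 24]}
result = config['y'][0] + config['a'][0]  # -> result = 53

Answer: 53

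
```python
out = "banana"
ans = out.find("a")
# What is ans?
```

Answer: 1

Derivation:
Trace (tracking ans):
out = 'banana'  # -> out = 'banana'
ans = out.find('a')  # -> ans = 1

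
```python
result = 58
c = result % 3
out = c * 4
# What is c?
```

Answer: 1

Derivation:
Trace (tracking c):
result = 58  # -> result = 58
c = result % 3  # -> c = 1
out = c * 4  # -> out = 4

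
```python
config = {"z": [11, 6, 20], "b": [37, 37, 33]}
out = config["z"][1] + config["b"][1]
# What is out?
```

Answer: 43

Derivation:
Trace (tracking out):
config = {'z': [11, 6, 20], 'b': [37, 37, 33]}  # -> config = {'z': [11, 6, 20], 'b': [37, 37, 33]}
out = config['z'][1] + config['b'][1]  # -> out = 43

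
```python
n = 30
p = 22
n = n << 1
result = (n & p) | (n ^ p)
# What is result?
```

Trace (tracking result):
n = 30  # -> n = 30
p = 22  # -> p = 22
n = n << 1  # -> n = 60
result = n & p | n ^ p  # -> result = 62

Answer: 62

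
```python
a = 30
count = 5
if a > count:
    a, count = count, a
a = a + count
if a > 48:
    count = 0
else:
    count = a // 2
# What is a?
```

Answer: 35

Derivation:
Trace (tracking a):
a = 30  # -> a = 30
count = 5  # -> count = 5
if a > count:  # condition is True
    a, count = (count, a)  # -> a = 5, count = 30
a = a + count  # -> a = 35
if a > 48:  # condition is False
else:
    count = a // 2  # -> count = 17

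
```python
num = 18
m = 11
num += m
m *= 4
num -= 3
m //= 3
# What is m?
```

Trace (tracking m):
num = 18  # -> num = 18
m = 11  # -> m = 11
num += m  # -> num = 29
m *= 4  # -> m = 44
num -= 3  # -> num = 26
m //= 3  # -> m = 14

Answer: 14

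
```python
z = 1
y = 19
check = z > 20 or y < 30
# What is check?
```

Trace (tracking check):
z = 1  # -> z = 1
y = 19  # -> y = 19
check = z > 20 or y < 30  # -> check = True

Answer: True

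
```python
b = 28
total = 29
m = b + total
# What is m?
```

Answer: 57

Derivation:
Trace (tracking m):
b = 28  # -> b = 28
total = 29  # -> total = 29
m = b + total  # -> m = 57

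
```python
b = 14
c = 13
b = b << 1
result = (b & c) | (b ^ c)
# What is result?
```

Trace (tracking result):
b = 14  # -> b = 14
c = 13  # -> c = 13
b = b << 1  # -> b = 28
result = b & c | b ^ c  # -> result = 29

Answer: 29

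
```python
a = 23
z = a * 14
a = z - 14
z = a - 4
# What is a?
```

Trace (tracking a):
a = 23  # -> a = 23
z = a * 14  # -> z = 322
a = z - 14  # -> a = 308
z = a - 4  # -> z = 304

Answer: 308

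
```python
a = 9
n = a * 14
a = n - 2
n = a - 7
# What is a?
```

Answer: 124

Derivation:
Trace (tracking a):
a = 9  # -> a = 9
n = a * 14  # -> n = 126
a = n - 2  # -> a = 124
n = a - 7  # -> n = 117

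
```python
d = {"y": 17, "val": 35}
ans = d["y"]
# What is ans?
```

Trace (tracking ans):
d = {'y': 17, 'val': 35}  # -> d = {'y': 17, 'val': 35}
ans = d['y']  # -> ans = 17

Answer: 17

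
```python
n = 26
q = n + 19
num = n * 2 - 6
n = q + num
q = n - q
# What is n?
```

Answer: 91

Derivation:
Trace (tracking n):
n = 26  # -> n = 26
q = n + 19  # -> q = 45
num = n * 2 - 6  # -> num = 46
n = q + num  # -> n = 91
q = n - q  # -> q = 46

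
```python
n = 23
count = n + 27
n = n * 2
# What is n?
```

Answer: 46

Derivation:
Trace (tracking n):
n = 23  # -> n = 23
count = n + 27  # -> count = 50
n = n * 2  # -> n = 46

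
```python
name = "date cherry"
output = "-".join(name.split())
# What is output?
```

Answer: 'date-cherry'

Derivation:
Trace (tracking output):
name = 'date cherry'  # -> name = 'date cherry'
output = '-'.join(name.split())  # -> output = 'date-cherry'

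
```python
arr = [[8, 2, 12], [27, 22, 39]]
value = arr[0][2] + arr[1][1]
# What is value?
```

Trace (tracking value):
arr = [[8, 2, 12], [27, 22, 39]]  # -> arr = [[8, 2, 12], [27, 22, 39]]
value = arr[0][2] + arr[1][1]  # -> value = 34

Answer: 34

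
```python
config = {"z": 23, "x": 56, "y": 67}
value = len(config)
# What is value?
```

Answer: 3

Derivation:
Trace (tracking value):
config = {'z': 23, 'x': 56, 'y': 67}  # -> config = {'z': 23, 'x': 56, 'y': 67}
value = len(config)  # -> value = 3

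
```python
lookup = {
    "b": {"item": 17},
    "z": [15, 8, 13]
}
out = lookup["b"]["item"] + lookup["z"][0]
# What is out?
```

Answer: 32

Derivation:
Trace (tracking out):
lookup = {'b': {'item': 17}, 'z': [15, 8, 13]}  # -> lookup = {'b': {'item': 17}, 'z': [15, 8, 13]}
out = lookup['b']['item'] + lookup['z'][0]  # -> out = 32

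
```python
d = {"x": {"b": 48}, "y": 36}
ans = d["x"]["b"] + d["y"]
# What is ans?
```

Answer: 84

Derivation:
Trace (tracking ans):
d = {'x': {'b': 48}, 'y': 36}  # -> d = {'x': {'b': 48}, 'y': 36}
ans = d['x']['b'] + d['y']  # -> ans = 84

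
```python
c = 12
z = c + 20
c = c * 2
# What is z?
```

Trace (tracking z):
c = 12  # -> c = 12
z = c + 20  # -> z = 32
c = c * 2  # -> c = 24

Answer: 32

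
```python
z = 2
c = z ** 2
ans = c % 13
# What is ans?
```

Trace (tracking ans):
z = 2  # -> z = 2
c = z ** 2  # -> c = 4
ans = c % 13  # -> ans = 4

Answer: 4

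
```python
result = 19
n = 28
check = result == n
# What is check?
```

Answer: False

Derivation:
Trace (tracking check):
result = 19  # -> result = 19
n = 28  # -> n = 28
check = result == n  # -> check = False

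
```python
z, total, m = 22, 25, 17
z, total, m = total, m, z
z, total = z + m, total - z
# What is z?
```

Answer: 47

Derivation:
Trace (tracking z):
z, total, m = (22, 25, 17)  # -> z = 22, total = 25, m = 17
z, total, m = (total, m, z)  # -> z = 25, total = 17, m = 22
z, total = (z + m, total - z)  # -> z = 47, total = -8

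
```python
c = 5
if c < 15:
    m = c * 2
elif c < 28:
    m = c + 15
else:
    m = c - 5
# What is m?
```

Answer: 10

Derivation:
Trace (tracking m):
c = 5  # -> c = 5
if c < 15:  # condition is True
    m = c * 2  # -> m = 10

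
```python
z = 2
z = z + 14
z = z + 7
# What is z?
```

Answer: 23

Derivation:
Trace (tracking z):
z = 2  # -> z = 2
z = z + 14  # -> z = 16
z = z + 7  # -> z = 23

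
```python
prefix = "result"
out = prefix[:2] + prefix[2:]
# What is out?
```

Answer: 'result'

Derivation:
Trace (tracking out):
prefix = 'result'  # -> prefix = 'result'
out = prefix[:2] + prefix[2:]  # -> out = 'result'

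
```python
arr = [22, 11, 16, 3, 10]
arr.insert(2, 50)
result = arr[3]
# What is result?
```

Trace (tracking result):
arr = [22, 11, 16, 3, 10]  # -> arr = [22, 11, 16, 3, 10]
arr.insert(2, 50)  # -> arr = [22, 11, 50, 16, 3, 10]
result = arr[3]  # -> result = 16

Answer: 16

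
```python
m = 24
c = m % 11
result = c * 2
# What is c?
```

Trace (tracking c):
m = 24  # -> m = 24
c = m % 11  # -> c = 2
result = c * 2  # -> result = 4

Answer: 2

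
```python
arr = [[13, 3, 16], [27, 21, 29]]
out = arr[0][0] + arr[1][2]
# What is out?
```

Answer: 42

Derivation:
Trace (tracking out):
arr = [[13, 3, 16], [27, 21, 29]]  # -> arr = [[13, 3, 16], [27, 21, 29]]
out = arr[0][0] + arr[1][2]  # -> out = 42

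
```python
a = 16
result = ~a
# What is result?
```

Trace (tracking result):
a = 16  # -> a = 16
result = ~a  # -> result = -17

Answer: -17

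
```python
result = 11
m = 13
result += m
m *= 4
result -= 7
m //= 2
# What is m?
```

Trace (tracking m):
result = 11  # -> result = 11
m = 13  # -> m = 13
result += m  # -> result = 24
m *= 4  # -> m = 52
result -= 7  # -> result = 17
m //= 2  # -> m = 26

Answer: 26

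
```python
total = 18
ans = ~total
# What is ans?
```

Trace (tracking ans):
total = 18  # -> total = 18
ans = ~total  # -> ans = -19

Answer: -19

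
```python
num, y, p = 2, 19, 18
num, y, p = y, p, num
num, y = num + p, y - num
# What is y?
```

Trace (tracking y):
num, y, p = (2, 19, 18)  # -> num = 2, y = 19, p = 18
num, y, p = (y, p, num)  # -> num = 19, y = 18, p = 2
num, y = (num + p, y - num)  # -> num = 21, y = -1

Answer: -1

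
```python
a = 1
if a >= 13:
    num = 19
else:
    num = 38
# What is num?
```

Trace (tracking num):
a = 1  # -> a = 1
if a >= 13:  # condition is False
else:
    num = 38  # -> num = 38

Answer: 38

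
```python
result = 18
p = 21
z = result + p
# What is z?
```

Answer: 39

Derivation:
Trace (tracking z):
result = 18  # -> result = 18
p = 21  # -> p = 21
z = result + p  # -> z = 39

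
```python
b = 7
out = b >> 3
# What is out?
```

Trace (tracking out):
b = 7  # -> b = 7
out = b >> 3  # -> out = 0

Answer: 0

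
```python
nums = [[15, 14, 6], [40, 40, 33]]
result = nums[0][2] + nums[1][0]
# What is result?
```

Trace (tracking result):
nums = [[15, 14, 6], [40, 40, 33]]  # -> nums = [[15, 14, 6], [40, 40, 33]]
result = nums[0][2] + nums[1][0]  # -> result = 46

Answer: 46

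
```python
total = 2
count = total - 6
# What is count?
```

Trace (tracking count):
total = 2  # -> total = 2
count = total - 6  # -> count = -4

Answer: -4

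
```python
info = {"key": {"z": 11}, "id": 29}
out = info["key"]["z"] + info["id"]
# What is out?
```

Answer: 40

Derivation:
Trace (tracking out):
info = {'key': {'z': 11}, 'id': 29}  # -> info = {'key': {'z': 11}, 'id': 29}
out = info['key']['z'] + info['id']  # -> out = 40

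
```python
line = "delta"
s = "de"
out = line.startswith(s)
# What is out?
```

Trace (tracking out):
line = 'delta'  # -> line = 'delta'
s = 'de'  # -> s = 'de'
out = line.startswith(s)  # -> out = True

Answer: True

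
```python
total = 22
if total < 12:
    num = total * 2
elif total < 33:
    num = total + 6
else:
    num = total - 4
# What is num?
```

Answer: 28

Derivation:
Trace (tracking num):
total = 22  # -> total = 22
if total < 12:  # condition is False
elif total < 33:  # condition is True
    num = total + 6  # -> num = 28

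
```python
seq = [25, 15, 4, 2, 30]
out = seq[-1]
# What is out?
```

Answer: 30

Derivation:
Trace (tracking out):
seq = [25, 15, 4, 2, 30]  # -> seq = [25, 15, 4, 2, 30]
out = seq[-1]  # -> out = 30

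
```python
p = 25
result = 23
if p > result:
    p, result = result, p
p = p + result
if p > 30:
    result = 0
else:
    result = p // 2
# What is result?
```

Trace (tracking result):
p = 25  # -> p = 25
result = 23  # -> result = 23
if p > result:  # condition is True
    p, result = (result, p)  # -> p = 23, result = 25
p = p + result  # -> p = 48
if p > 30:  # condition is True
    result = 0  # -> result = 0

Answer: 0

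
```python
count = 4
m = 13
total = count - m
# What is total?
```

Answer: -9

Derivation:
Trace (tracking total):
count = 4  # -> count = 4
m = 13  # -> m = 13
total = count - m  # -> total = -9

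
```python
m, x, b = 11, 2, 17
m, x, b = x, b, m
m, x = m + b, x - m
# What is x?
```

Answer: 15

Derivation:
Trace (tracking x):
m, x, b = (11, 2, 17)  # -> m = 11, x = 2, b = 17
m, x, b = (x, b, m)  # -> m = 2, x = 17, b = 11
m, x = (m + b, x - m)  # -> m = 13, x = 15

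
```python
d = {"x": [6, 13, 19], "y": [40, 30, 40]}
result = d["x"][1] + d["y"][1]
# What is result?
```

Trace (tracking result):
d = {'x': [6, 13, 19], 'y': [40, 30, 40]}  # -> d = {'x': [6, 13, 19], 'y': [40, 30, 40]}
result = d['x'][1] + d['y'][1]  # -> result = 43

Answer: 43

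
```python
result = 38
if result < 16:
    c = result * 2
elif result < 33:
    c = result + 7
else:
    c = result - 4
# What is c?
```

Answer: 34

Derivation:
Trace (tracking c):
result = 38  # -> result = 38
if result < 16:  # condition is False
elif result < 33:  # condition is False
else:
    c = result - 4  # -> c = 34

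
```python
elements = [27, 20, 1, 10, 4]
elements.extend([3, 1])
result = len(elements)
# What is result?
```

Trace (tracking result):
elements = [27, 20, 1, 10, 4]  # -> elements = [27, 20, 1, 10, 4]
elements.extend([3, 1])  # -> elements = [27, 20, 1, 10, 4, 3, 1]
result = len(elements)  # -> result = 7

Answer: 7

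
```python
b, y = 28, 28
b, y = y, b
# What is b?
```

Answer: 28

Derivation:
Trace (tracking b):
b, y = (28, 28)  # -> b = 28, y = 28
b, y = (y, b)  # -> b = 28, y = 28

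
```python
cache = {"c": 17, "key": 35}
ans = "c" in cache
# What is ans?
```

Answer: True

Derivation:
Trace (tracking ans):
cache = {'c': 17, 'key': 35}  # -> cache = {'c': 17, 'key': 35}
ans = 'c' in cache  # -> ans = True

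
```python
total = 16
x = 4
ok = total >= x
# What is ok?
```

Answer: True

Derivation:
Trace (tracking ok):
total = 16  # -> total = 16
x = 4  # -> x = 4
ok = total >= x  # -> ok = True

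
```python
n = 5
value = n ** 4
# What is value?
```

Answer: 625

Derivation:
Trace (tracking value):
n = 5  # -> n = 5
value = n ** 4  # -> value = 625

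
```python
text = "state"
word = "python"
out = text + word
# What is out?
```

Answer: 'statepython'

Derivation:
Trace (tracking out):
text = 'state'  # -> text = 'state'
word = 'python'  # -> word = 'python'
out = text + word  # -> out = 'statepython'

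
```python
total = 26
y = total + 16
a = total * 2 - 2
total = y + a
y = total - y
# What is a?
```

Trace (tracking a):
total = 26  # -> total = 26
y = total + 16  # -> y = 42
a = total * 2 - 2  # -> a = 50
total = y + a  # -> total = 92
y = total - y  # -> y = 50

Answer: 50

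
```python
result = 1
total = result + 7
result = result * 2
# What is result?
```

Trace (tracking result):
result = 1  # -> result = 1
total = result + 7  # -> total = 8
result = result * 2  # -> result = 2

Answer: 2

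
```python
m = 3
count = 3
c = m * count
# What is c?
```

Answer: 9

Derivation:
Trace (tracking c):
m = 3  # -> m = 3
count = 3  # -> count = 3
c = m * count  # -> c = 9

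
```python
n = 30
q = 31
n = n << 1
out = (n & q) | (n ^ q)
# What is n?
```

Trace (tracking n):
n = 30  # -> n = 30
q = 31  # -> q = 31
n = n << 1  # -> n = 60
out = n & q | n ^ q  # -> out = 63

Answer: 60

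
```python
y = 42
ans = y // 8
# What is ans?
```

Answer: 5

Derivation:
Trace (tracking ans):
y = 42  # -> y = 42
ans = y // 8  # -> ans = 5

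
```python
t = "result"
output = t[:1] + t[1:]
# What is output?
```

Trace (tracking output):
t = 'result'  # -> t = 'result'
output = t[:1] + t[1:]  # -> output = 'result'

Answer: 'result'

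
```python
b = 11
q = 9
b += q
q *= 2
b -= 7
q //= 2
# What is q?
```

Trace (tracking q):
b = 11  # -> b = 11
q = 9  # -> q = 9
b += q  # -> b = 20
q *= 2  # -> q = 18
b -= 7  # -> b = 13
q //= 2  # -> q = 9

Answer: 9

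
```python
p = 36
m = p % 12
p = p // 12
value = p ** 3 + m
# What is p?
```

Trace (tracking p):
p = 36  # -> p = 36
m = p % 12  # -> m = 0
p = p // 12  # -> p = 3
value = p ** 3 + m  # -> value = 27

Answer: 3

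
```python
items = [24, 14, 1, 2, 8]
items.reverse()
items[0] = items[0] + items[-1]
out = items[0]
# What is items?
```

Trace (tracking items):
items = [24, 14, 1, 2, 8]  # -> items = [24, 14, 1, 2, 8]
items.reverse()  # -> items = [8, 2, 1, 14, 24]
items[0] = items[0] + items[-1]  # -> items = [32, 2, 1, 14, 24]
out = items[0]  # -> out = 32

Answer: [32, 2, 1, 14, 24]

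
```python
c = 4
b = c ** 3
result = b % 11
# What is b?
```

Answer: 64

Derivation:
Trace (tracking b):
c = 4  # -> c = 4
b = c ** 3  # -> b = 64
result = b % 11  # -> result = 9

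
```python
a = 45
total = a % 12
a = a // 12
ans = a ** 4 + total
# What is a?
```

Answer: 3

Derivation:
Trace (tracking a):
a = 45  # -> a = 45
total = a % 12  # -> total = 9
a = a // 12  # -> a = 3
ans = a ** 4 + total  # -> ans = 90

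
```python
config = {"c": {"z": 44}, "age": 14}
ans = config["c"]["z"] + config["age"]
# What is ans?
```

Trace (tracking ans):
config = {'c': {'z': 44}, 'age': 14}  # -> config = {'c': {'z': 44}, 'age': 14}
ans = config['c']['z'] + config['age']  # -> ans = 58

Answer: 58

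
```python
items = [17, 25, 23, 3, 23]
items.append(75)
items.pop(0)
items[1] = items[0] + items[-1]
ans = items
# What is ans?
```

Trace (tracking ans):
items = [17, 25, 23, 3, 23]  # -> items = [17, 25, 23, 3, 23]
items.append(75)  # -> items = [17, 25, 23, 3, 23, 75]
items.pop(0)  # -> items = [25, 23, 3, 23, 75]
items[1] = items[0] + items[-1]  # -> items = [25, 100, 3, 23, 75]
ans = items  # -> ans = [25, 100, 3, 23, 75]

Answer: [25, 100, 3, 23, 75]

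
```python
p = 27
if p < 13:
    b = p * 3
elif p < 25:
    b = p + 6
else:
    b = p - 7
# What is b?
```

Trace (tracking b):
p = 27  # -> p = 27
if p < 13:  # condition is False
elif p < 25:  # condition is False
else:
    b = p - 7  # -> b = 20

Answer: 20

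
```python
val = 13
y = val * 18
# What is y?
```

Answer: 234

Derivation:
Trace (tracking y):
val = 13  # -> val = 13
y = val * 18  # -> y = 234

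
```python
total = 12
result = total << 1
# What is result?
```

Answer: 24

Derivation:
Trace (tracking result):
total = 12  # -> total = 12
result = total << 1  # -> result = 24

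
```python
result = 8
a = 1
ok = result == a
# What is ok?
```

Trace (tracking ok):
result = 8  # -> result = 8
a = 1  # -> a = 1
ok = result == a  # -> ok = False

Answer: False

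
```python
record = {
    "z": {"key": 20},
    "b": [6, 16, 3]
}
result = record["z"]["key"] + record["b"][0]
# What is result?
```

Answer: 26

Derivation:
Trace (tracking result):
record = {'z': {'key': 20}, 'b': [6, 16, 3]}  # -> record = {'z': {'key': 20}, 'b': [6, 16, 3]}
result = record['z']['key'] + record['b'][0]  # -> result = 26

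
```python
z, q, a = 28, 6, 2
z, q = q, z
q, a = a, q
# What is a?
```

Trace (tracking a):
z, q, a = (28, 6, 2)  # -> z = 28, q = 6, a = 2
z, q = (q, z)  # -> z = 6, q = 28
q, a = (a, q)  # -> q = 2, a = 28

Answer: 28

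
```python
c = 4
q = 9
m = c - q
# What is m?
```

Trace (tracking m):
c = 4  # -> c = 4
q = 9  # -> q = 9
m = c - q  # -> m = -5

Answer: -5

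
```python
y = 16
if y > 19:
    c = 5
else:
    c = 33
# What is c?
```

Answer: 33

Derivation:
Trace (tracking c):
y = 16  # -> y = 16
if y > 19:  # condition is False
else:
    c = 33  # -> c = 33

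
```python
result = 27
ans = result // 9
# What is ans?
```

Answer: 3

Derivation:
Trace (tracking ans):
result = 27  # -> result = 27
ans = result // 9  # -> ans = 3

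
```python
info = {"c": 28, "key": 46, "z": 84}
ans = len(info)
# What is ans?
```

Answer: 3

Derivation:
Trace (tracking ans):
info = {'c': 28, 'key': 46, 'z': 84}  # -> info = {'c': 28, 'key': 46, 'z': 84}
ans = len(info)  # -> ans = 3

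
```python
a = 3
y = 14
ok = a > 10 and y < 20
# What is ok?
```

Answer: False

Derivation:
Trace (tracking ok):
a = 3  # -> a = 3
y = 14  # -> y = 14
ok = a > 10 and y < 20  # -> ok = False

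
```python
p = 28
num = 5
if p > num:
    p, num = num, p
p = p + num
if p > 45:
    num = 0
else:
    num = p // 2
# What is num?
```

Trace (tracking num):
p = 28  # -> p = 28
num = 5  # -> num = 5
if p > num:  # condition is True
    p, num = (num, p)  # -> p = 5, num = 28
p = p + num  # -> p = 33
if p > 45:  # condition is False
else:
    num = p // 2  # -> num = 16

Answer: 16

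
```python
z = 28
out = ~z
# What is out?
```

Trace (tracking out):
z = 28  # -> z = 28
out = ~z  # -> out = -29

Answer: -29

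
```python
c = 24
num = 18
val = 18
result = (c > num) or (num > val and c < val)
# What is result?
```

Trace (tracking result):
c = 24  # -> c = 24
num = 18  # -> num = 18
val = 18  # -> val = 18
result = c > num or (num > val and c < val)  # -> result = True

Answer: True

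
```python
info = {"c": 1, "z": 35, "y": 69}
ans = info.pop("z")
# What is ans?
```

Trace (tracking ans):
info = {'c': 1, 'z': 35, 'y': 69}  # -> info = {'c': 1, 'z': 35, 'y': 69}
ans = info.pop('z')  # -> ans = 35

Answer: 35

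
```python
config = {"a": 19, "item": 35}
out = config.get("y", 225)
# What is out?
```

Trace (tracking out):
config = {'a': 19, 'item': 35}  # -> config = {'a': 19, 'item': 35}
out = config.get('y', 225)  # -> out = 225

Answer: 225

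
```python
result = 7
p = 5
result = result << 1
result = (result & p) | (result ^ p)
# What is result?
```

Trace (tracking result):
result = 7  # -> result = 7
p = 5  # -> p = 5
result = result << 1  # -> result = 14
result = result & p | result ^ p  # -> result = 15

Answer: 15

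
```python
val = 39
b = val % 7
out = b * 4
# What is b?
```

Trace (tracking b):
val = 39  # -> val = 39
b = val % 7  # -> b = 4
out = b * 4  # -> out = 16

Answer: 4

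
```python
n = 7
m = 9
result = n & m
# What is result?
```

Trace (tracking result):
n = 7  # -> n = 7
m = 9  # -> m = 9
result = n & m  # -> result = 1

Answer: 1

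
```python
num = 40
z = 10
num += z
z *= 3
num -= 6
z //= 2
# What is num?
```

Trace (tracking num):
num = 40  # -> num = 40
z = 10  # -> z = 10
num += z  # -> num = 50
z *= 3  # -> z = 30
num -= 6  # -> num = 44
z //= 2  # -> z = 15

Answer: 44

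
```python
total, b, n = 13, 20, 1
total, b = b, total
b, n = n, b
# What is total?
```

Trace (tracking total):
total, b, n = (13, 20, 1)  # -> total = 13, b = 20, n = 1
total, b = (b, total)  # -> total = 20, b = 13
b, n = (n, b)  # -> b = 1, n = 13

Answer: 20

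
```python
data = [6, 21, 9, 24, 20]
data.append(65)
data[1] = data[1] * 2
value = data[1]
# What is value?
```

Trace (tracking value):
data = [6, 21, 9, 24, 20]  # -> data = [6, 21, 9, 24, 20]
data.append(65)  # -> data = [6, 21, 9, 24, 20, 65]
data[1] = data[1] * 2  # -> data = [6, 42, 9, 24, 20, 65]
value = data[1]  # -> value = 42

Answer: 42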